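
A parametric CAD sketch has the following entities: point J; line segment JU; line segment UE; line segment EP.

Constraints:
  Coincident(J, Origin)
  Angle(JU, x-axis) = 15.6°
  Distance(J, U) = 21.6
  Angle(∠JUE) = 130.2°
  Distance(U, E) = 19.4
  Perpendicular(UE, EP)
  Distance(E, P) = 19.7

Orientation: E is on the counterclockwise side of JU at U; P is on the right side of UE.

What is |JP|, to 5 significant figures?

49.214

∠JUE = 130.2°, so UE runs at 15.6° + (180° − 130.2°) = 65.400° from the x-axis; with |UE| = 19.4, E = U + 19.4·(cos 65.400°, sin 65.400°) = (28.880, 23.448). UE ⟂ EP; with |EP| = 19.7 on the right of UE, P = E + 19.7·(0.90924, -0.41628) = (46.792, 15.247). Then |JP| = |P − J| = 49.214.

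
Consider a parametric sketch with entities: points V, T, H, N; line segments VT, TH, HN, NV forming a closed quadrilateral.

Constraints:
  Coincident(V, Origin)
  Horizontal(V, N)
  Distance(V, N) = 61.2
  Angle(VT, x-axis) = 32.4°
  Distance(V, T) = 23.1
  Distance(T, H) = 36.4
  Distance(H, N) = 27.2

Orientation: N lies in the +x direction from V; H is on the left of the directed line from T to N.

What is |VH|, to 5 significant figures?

59.267

Checks: V.y = 0.00, N.y = 0.00 ✓; |TH| = 36.40 ✓; |HN| = 27.20 ✓.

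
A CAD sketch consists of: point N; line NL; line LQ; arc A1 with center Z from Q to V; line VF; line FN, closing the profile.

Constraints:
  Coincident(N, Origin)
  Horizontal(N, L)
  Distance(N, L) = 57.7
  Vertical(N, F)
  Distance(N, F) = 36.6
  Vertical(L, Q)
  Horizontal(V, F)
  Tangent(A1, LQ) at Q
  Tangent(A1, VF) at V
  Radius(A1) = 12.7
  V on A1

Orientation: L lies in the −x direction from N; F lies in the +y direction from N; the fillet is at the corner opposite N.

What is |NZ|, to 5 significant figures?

50.953

N is at the origin; N and L share the same y with |NL| = 57.7 and L on the −x side, so L = (-57.700, 0.0000). N and F share the same x with |NF| = 36.6 and F on the +y side, so F = (0.0000, 36.600). The virtual corner opposite N is at (-57.700, 36.600). The tangent condition forces ZQ to be normal to LQ and tangency of A1 to VF means the radius ZV is perpendicular to VF, with radius 12.7, so the center Z sits 12.7 in from both sides at Z = (-45.000, 23.900). Then |NZ| = |Z − N| = 50.953.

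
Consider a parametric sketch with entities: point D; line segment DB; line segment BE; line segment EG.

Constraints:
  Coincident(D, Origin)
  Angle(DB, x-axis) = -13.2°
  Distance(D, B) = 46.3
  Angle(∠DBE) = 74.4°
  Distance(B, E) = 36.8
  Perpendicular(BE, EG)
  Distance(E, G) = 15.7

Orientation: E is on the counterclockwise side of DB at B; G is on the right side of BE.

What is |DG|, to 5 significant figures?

65.025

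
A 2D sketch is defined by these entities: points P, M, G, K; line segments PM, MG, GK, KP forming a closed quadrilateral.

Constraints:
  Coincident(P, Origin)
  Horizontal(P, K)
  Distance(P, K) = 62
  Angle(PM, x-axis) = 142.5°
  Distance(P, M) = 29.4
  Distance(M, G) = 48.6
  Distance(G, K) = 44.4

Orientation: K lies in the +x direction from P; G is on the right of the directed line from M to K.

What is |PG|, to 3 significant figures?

19.6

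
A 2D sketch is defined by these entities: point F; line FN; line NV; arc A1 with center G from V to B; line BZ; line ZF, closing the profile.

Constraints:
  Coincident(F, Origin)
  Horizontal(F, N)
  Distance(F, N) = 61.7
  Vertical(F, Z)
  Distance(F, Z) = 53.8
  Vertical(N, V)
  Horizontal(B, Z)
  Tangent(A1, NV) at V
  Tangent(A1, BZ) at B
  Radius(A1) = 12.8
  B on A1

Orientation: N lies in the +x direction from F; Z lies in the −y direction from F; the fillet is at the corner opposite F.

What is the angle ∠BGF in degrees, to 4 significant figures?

130.0°

The virtual corner opposite F is at (61.70, -53.80). The tangent condition forces GV to be normal to NV and A1 meets BZ tangentially, so GB is at right angles to BZ, with radius 12.8, so the center G sits 12.8 in from both sides at G = (48.90, -41.00). That places the tangent points at V = (61.70, -41.00) on NV and B = (48.90, -53.80) on BZ. Then cos ∠BGF = GB·GF / (|GB||GF|), giving 130.0°.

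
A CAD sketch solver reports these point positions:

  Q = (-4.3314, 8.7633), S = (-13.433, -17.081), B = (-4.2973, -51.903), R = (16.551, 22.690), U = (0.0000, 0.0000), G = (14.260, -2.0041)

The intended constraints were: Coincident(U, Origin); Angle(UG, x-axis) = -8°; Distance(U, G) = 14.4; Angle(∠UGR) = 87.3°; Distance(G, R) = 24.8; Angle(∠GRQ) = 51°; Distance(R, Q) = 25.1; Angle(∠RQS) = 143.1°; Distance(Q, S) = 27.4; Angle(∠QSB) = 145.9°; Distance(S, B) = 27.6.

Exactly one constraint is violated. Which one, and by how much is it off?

Distance(S, B) = 27.6 — off by 8.40.

U = (0.00, 0.00) ✓; UG at -8.000° ✓; |UG| = 14.40 ✓; ∠UGR = 87.30° ✓; |GR| = 24.80 ✓; ∠GRQ = 51.00° ✓; |RQ| = 25.10 ✓; ∠RQS = 143.1° ✓; |QS| = 27.40 ✓; ∠QSB = 145.9° ✓; |SB| = 36.00 ✗.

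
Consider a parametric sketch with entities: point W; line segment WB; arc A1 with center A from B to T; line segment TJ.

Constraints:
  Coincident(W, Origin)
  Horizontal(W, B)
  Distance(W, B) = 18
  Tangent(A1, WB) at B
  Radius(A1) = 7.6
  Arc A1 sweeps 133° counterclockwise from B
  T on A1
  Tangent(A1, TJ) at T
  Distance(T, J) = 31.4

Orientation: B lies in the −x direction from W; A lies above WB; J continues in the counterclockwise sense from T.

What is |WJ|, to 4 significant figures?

49.24

W is at the origin; WB is horizontal with |WB| = 18.0 and B on the −x side, so B = (-18.00, 0.000). A1 meets WB tangentially, so AB is at right angles to WB, so A = B + (0, 7.6) = (-18.00, 7.600). On A1, B sits at bearing -90° from A; a 133° counterclockwise sweep puts T at bearing 43°, so T = A + 7.6·(cos 43°, sin 43°) = (-12.44, 12.78). A1 meets TJ tangentially, so AT is at right angles to TJ, so TJ runs along (−sin 43°, cos 43°); with |TJ| = 31.4, J = (-33.86, 35.75). Then |WJ| = |J − W| = 49.24.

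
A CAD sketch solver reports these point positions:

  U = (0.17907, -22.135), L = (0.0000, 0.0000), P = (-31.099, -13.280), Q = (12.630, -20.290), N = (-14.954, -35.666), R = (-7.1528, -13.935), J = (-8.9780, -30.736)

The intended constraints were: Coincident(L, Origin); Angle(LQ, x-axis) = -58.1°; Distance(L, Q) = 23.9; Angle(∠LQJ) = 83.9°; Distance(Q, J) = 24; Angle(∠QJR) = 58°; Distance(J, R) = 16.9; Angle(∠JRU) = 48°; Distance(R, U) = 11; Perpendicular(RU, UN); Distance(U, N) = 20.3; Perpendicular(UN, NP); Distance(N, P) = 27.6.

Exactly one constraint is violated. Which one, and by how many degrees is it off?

Perpendicular(UN, NP) — off by 6.00°.

L = (0.00, 0.00) ✓; LQ at -58.10° ✓; |LQ| = 23.90 ✓; ∠LQJ = 83.90° ✓; |QJ| = 24.00 ✓; ∠QJR = 58.00° ✓; |JR| = 16.90 ✓; ∠JRU = 48.00° ✓; |RU| = 11.00 ✓; ∠(RU, UN) = 90.00° ✓; |UN| = 20.30 ✓; ∠(UN, NP) = 96.00° ✗; |NP| = 27.60 ✓.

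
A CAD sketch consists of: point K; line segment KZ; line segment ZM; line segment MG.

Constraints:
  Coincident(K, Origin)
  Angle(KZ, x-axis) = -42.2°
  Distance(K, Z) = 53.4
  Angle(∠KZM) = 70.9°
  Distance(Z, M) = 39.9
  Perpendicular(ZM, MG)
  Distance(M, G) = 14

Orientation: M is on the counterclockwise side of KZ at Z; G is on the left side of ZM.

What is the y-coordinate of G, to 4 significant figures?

6.324

∠KZM = 70.9°, so ZM runs at -42.2° + (180° − 70.9°) = 66.90° from the x-axis; with |ZM| = 39.9, M = Z + 39.9·(cos 66.90°, sin 66.90°) = (55.21, 0.8310). ZM is perpendicular to MG; with |MG| = 14.0 on the left of ZM, G = M + 14.0·(-0.9198, 0.3923) = (42.34, 6.324). So G.y = 6.324.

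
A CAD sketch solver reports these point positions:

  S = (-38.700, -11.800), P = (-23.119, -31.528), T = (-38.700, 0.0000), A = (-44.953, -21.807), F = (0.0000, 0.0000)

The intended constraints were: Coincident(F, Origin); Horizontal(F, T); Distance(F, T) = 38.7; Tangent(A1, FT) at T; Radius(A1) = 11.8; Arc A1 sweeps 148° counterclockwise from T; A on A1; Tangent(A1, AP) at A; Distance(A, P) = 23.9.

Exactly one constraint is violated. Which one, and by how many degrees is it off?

Tangent(A1, AP) at A — off by 8.00°.

F = (0.00, 0.00) ✓; F.y = 0.00, T.y = 0.00 ✓; |FT| = 38.70 ✓; ∠(ST, TF) = 90.00° ✓; |ST| = 11.80 ✓; bearing(S→A) − bearing(S→T) = 148.0° ✓; |SA| = 11.80 ✓; ∠(SA, AP) = 82.00° ✗; |AP| = 23.90 ✓.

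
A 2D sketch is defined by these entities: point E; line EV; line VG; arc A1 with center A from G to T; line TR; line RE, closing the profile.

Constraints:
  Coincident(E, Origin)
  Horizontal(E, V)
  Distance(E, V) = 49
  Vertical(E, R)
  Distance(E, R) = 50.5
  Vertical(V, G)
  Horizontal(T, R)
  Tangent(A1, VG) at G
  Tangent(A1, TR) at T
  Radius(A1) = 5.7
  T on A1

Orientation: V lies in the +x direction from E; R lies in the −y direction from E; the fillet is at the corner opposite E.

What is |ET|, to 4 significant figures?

66.52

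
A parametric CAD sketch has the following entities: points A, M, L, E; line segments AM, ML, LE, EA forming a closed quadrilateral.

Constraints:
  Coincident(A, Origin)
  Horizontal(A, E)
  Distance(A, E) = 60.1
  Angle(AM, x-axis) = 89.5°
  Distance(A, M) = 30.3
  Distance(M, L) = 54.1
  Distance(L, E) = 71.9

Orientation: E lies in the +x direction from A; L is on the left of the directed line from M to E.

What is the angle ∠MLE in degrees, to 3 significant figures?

62.5°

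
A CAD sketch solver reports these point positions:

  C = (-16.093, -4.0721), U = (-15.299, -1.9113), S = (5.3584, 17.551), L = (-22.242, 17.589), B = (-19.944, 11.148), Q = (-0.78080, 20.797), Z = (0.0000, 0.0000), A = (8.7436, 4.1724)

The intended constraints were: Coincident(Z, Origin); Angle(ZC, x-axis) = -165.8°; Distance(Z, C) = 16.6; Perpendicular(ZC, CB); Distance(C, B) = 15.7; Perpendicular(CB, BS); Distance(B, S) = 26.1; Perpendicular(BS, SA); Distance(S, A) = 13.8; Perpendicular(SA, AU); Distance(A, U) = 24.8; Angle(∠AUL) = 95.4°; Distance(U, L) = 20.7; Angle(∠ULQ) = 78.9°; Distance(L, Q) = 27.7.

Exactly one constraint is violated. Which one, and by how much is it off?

Distance(L, Q) = 27.7 — off by 6.00.

Z = (0.00, 0.00) ✓; ZC at -165.8° ✓; |ZC| = 16.60 ✓; ∠(ZC, CB) = 90.00° ✓; |CB| = 15.70 ✓; ∠(CB, BS) = 90.00° ✓; |BS| = 26.10 ✓; ∠(BS, SA) = 90.00° ✓; |SA| = 13.80 ✓; ∠(SA, AU) = 90.00° ✓; |AU| = 24.80 ✓; ∠AUL = 95.40° ✓; |UL| = 20.70 ✓; ∠ULQ = 78.90° ✓; |LQ| = 21.70 ✗.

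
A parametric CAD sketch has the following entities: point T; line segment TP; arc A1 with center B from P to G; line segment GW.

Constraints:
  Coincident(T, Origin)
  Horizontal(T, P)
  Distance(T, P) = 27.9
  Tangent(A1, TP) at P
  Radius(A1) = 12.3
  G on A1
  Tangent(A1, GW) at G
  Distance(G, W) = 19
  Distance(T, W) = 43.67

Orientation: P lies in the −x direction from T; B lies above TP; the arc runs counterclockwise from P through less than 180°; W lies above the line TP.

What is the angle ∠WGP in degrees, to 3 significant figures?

121°

T is at the origin; T and P share the same y with |TP| = 27.9 and P on the −x side, so P = (-27.9, 0.00). Tangency of A1 to TP means the radius BP is perpendicular to TP, so B = P + (0, 12.3) = (-27.9, 12.3). Since BG ⟂ GW (tangency), |BW| = √(12.3² + 19.0²) = 22.6 regardless of where G sits on A1. So W lies on both circle(T, 43.67) and circle(B, 22.6); the above-TP intersection is W = (-26.3, 34.9). G is the foot of the tangent from W: G = (-17.1, 18.2).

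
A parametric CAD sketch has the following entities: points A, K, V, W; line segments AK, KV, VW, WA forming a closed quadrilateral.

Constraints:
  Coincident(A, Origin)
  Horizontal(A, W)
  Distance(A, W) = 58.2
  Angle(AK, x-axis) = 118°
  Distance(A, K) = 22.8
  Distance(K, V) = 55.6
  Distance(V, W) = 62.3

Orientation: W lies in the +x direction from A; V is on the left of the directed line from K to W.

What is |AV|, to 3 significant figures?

64.5

Checks: |KV| = 55.60 ✓; |VW| = 62.30 ✓.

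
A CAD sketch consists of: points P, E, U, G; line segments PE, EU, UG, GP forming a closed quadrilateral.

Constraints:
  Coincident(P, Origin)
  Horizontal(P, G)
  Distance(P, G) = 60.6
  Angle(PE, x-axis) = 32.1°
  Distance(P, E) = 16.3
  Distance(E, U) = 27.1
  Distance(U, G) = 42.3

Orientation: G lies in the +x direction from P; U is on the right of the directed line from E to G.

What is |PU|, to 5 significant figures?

27.877

Checks: |EU| = 27.10 ✓; |UG| = 42.30 ✓.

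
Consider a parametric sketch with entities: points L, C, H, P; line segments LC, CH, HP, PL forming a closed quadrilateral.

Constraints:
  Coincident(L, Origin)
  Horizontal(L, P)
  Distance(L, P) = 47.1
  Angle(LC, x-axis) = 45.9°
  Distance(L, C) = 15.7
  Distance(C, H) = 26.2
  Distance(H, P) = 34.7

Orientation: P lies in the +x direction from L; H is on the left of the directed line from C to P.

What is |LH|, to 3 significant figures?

41.9

L is at the origin; L and P share the same y with |LP| = 47.1 and P in +x, so P = (47.1, 0). LC runs at 45.9° with |LC| = 15.7, so C = (10.9, 11.3). H is determined by |CH| = 26.2 and |HP| = 34.7 together: it lies at the intersection of circle(C, 26.2) and circle(P, 34.7). With |CP| = 37.9, the foot of the radical line on CP is 12.1 from C and the perpendicular offset is √(26.2² − 12.1²) = 23.2. Taking the left-of-CP solution: H = (29.4, 29.8).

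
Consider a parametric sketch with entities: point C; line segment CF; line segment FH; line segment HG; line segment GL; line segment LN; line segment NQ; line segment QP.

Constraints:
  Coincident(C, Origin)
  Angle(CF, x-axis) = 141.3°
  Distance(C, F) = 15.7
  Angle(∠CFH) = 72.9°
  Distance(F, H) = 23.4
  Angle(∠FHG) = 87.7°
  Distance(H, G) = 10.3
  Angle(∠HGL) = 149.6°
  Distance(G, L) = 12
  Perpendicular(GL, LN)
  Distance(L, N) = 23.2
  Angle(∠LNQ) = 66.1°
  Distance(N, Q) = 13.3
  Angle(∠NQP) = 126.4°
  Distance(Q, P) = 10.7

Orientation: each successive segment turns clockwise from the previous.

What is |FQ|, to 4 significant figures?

8.102

GL is perpendicular to LN, so LN runs at -178.5°; with |LN| = 23.2, N = (-10.33, 1.621). ∠LNQ = 66.1° gives NQ at 67.60° from the x-axis; with |NQ| = 13.3, Q = (-5.266, 13.92). Then |FQ| = |Q − F| = 8.102.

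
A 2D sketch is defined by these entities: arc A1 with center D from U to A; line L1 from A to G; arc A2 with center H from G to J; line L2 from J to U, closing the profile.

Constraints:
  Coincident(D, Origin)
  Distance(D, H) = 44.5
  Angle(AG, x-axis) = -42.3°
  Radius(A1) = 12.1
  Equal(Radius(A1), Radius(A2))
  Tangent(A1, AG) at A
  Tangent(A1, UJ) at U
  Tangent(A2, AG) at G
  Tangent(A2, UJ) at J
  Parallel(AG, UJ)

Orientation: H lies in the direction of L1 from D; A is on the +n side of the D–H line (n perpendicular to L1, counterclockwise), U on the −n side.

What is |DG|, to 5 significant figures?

46.116

The slot axis is L1's direction at -42.3°, so u = (cos -42.3°, sin -42.3°) = (0.73963, -0.67301) and n = (−sin -42.3°, cos -42.3°) = (0.67301, 0.73963). D is at the origin and H lies 44.5 along u from D, so H = 44.5·u = (32.914, -29.949). Tangency of A1 to both parallel lines with radius 12.1 puts A and U at D ± 12.1·n: A = (8.1435, 8.9495), U = (-8.1435, -8.9495). Equal radii place G and J the same way about H: G = H + 12.1·n = (41.057, -21.000), J = H − 12.1·n = (24.770, -38.899). Then |DG| = |G − D| = 46.116.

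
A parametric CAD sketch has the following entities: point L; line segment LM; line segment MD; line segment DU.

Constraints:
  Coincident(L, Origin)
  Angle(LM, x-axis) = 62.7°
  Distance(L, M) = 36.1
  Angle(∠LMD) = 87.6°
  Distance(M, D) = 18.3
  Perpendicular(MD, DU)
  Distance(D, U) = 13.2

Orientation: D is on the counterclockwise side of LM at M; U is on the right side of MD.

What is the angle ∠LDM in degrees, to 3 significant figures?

65.0°

L is at the origin; LM runs at 62.7° with length 36.1, so M = 36.1·(cos 62.7°, sin 62.7°) = (16.6, 32.1). ∠LMD = 87.6°, so MD runs at 62.7° + (180° − 87.6°) = 155° from the x-axis; with |MD| = 18.3, D = M + 18.3·(cos 155°, sin 155°) = (-0.0417, 39.8). Then cos ∠LDM = DL·DM / (|DL||DM|), giving 65.0°.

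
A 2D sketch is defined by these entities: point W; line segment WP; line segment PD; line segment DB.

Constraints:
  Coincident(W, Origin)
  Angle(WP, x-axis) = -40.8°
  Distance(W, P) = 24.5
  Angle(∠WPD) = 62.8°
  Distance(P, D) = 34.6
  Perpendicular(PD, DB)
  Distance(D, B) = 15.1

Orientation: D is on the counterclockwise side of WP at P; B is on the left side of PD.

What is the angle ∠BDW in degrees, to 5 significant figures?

47.041°

∠WPD = 62.8°, so PD runs at -40.8° + (180° − 62.8°) = 76.400° from the x-axis; with |PD| = 34.6, D = P + 34.6·(cos 76.400°, sin 76.400°) = (26.682, 17.621). PD is perpendicular to DB; with |DB| = 15.1 on the left of PD, B = D + 15.1·(-0.97196, 0.23514) = (12.006, 21.172). Then cos ∠BDW = DB·DW / (|DB||DW|), giving 47.041°.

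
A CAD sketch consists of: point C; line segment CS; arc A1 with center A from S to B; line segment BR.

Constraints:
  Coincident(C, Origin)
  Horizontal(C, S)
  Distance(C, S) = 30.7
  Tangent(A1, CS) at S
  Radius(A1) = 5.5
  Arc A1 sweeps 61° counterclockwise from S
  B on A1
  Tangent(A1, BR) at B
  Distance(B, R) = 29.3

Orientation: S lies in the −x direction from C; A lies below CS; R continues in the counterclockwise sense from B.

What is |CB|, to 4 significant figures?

35.62

C is at the origin; CS is horizontal with |CS| = 30.7 and S on the −x side, so S = (-30.70, 0.000). Tangency of A1 to CS means the radius AS is perpendicular to CS, so A = S + (0, -5.5) = (-30.70, -5.500). On A1, S sits at bearing 90° from A; a 61° counterclockwise sweep puts B at bearing 151°, so B = A + 5.5·(cos 151°, sin 151°) = (-35.51, -2.834). Then |CB| = |B − C| = 35.62.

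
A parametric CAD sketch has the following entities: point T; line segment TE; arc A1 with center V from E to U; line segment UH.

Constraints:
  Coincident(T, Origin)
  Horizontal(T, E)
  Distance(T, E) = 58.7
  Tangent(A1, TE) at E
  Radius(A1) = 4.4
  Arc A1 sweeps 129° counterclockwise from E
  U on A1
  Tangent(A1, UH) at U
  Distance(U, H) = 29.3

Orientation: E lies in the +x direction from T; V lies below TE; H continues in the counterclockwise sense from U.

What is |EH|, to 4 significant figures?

33.50

On A1, E sits at bearing 90° from V; a 129° counterclockwise sweep puts U at bearing 219°, so U = V + 4.4·(cos 219°, sin 219°) = (55.28, -7.169). Tangency of A1 to UH means the radius VU is perpendicular to UH, so UH runs along (−sin 219°, cos 219°); with |UH| = 29.3, H = (73.72, -29.94). Then |EH| = |H − E| = 33.50.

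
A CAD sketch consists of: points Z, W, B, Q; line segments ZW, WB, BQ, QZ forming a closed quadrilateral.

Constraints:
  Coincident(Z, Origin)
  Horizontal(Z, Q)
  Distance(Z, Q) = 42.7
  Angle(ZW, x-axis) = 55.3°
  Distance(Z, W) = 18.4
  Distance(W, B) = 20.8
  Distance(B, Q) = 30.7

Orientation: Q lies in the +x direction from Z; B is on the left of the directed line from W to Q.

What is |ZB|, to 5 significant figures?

38.533

Checks: |WB| = 20.80 ✓; |BQ| = 30.70 ✓.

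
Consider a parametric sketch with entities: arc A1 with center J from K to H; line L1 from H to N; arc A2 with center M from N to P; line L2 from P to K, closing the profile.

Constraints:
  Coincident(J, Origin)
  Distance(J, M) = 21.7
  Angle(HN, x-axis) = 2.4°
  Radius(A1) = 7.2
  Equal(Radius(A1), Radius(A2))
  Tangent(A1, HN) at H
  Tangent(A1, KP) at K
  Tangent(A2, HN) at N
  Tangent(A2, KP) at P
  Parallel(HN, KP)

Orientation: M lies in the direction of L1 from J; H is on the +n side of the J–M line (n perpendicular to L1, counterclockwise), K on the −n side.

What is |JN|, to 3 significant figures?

22.9

The slot axis is L1's direction at 2.4°, so u = (cos 2.4°, sin 2.4°) = (0.999, 0.0419) and n = (−sin 2.4°, cos 2.4°) = (-0.0419, 0.999). J is at the origin and M lies 21.7 along u from J, so M = 21.7·u = (21.7, 0.909). Tangency of A1 to both parallel lines with radius 7.2 puts H and K at J ± 7.2·n: H = (-0.302, 7.19), K = (0.302, -7.19). Equal radii place N and P the same way about M: N = M + 7.2·n = (21.4, 8.10), P = M − 7.2·n = (22.0, -6.28). Then |JN| = |N − J| = 22.9.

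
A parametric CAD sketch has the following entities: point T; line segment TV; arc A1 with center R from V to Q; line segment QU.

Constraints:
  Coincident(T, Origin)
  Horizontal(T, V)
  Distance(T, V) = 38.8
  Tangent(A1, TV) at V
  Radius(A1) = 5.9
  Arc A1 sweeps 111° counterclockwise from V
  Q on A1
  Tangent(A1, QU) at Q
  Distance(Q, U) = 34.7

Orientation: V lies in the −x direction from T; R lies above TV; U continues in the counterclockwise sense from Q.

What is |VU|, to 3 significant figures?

41.0

T is at the origin; T and V share the same y with |TV| = 38.8 and V on the −x side, so V = (-38.8, 0.00). The tangent condition forces RV to be normal to TV, so R = V + (0, 5.9) = (-38.8, 5.90). On A1, V sits at bearing -90° from R; a 111° counterclockwise sweep puts Q at bearing 21°, so Q = R + 5.9·(cos 21°, sin 21°) = (-33.3, 8.01). Since A1 is tangent to QU there, RQ ⟂ QU, so QU runs along (−sin 21°, cos 21°); with |QU| = 34.7, U = (-45.7, 40.4). Then |VU| = |U − V| = 41.0.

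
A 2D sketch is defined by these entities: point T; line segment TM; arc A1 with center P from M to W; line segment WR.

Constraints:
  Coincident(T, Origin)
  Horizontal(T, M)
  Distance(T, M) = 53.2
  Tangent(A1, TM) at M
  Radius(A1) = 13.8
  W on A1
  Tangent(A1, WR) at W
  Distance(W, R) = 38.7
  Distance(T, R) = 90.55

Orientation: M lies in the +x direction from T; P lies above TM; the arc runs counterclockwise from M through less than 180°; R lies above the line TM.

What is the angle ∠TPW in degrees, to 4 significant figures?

149.0°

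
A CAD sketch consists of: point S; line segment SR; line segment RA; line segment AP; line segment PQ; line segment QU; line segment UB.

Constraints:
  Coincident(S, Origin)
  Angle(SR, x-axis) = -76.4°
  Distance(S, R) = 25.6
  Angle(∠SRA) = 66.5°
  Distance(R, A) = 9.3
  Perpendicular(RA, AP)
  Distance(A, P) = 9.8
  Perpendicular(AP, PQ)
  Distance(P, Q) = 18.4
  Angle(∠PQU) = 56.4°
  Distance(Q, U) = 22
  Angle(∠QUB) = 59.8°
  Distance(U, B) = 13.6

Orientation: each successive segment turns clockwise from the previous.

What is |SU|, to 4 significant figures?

32.79

S is at the origin; SR runs at -76.4° with length 25.6, so R = (6.020, -24.88). ∠SRA = 66.5° gives RA at 170.1° from the x-axis; with |RA| = 9.3, A = (-3.142, -23.28). RA is perpendicular to AP, so AP runs at 80.10°; with |AP| = 9.8, P = (-1.457, -13.63). AP is perpendicular to PQ, so PQ runs at -9.900°; with |PQ| = 18.4, Q = (16.67, -16.79). ∠PQU = 56.4° gives QU at -133.5° from the x-axis; with |QU| = 22.0, U = (1.525, -32.75). Then |SU| = |U − S| = 32.79.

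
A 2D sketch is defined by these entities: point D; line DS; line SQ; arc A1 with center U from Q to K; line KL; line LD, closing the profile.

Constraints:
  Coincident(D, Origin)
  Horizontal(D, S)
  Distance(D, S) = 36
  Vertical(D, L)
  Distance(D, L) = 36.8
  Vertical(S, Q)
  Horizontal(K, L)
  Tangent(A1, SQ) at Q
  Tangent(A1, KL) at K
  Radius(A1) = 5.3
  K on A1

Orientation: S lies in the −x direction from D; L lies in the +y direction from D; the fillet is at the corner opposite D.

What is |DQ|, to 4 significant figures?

47.84

D is at the origin; D and S share the same y with |DS| = 36.0 and S on the −x side, so S = (-36.00, 0.000). DL is vertical with |DL| = 36.8 and L on the +y side, so L = (0.000, 36.80). The virtual corner opposite D is at (-36.00, 36.80). Tangency of A1 to SQ means the radius UQ is perpendicular to SQ and A1 meets KL tangentially, so UK is at right angles to KL, with radius 5.3, so the center U sits 5.3 in from both sides at U = (-30.70, 31.50). That places the tangent points at Q = (-36.00, 31.50) on SQ and K = (-30.70, 36.80) on KL. Then |DQ| = |Q − D| = 47.84.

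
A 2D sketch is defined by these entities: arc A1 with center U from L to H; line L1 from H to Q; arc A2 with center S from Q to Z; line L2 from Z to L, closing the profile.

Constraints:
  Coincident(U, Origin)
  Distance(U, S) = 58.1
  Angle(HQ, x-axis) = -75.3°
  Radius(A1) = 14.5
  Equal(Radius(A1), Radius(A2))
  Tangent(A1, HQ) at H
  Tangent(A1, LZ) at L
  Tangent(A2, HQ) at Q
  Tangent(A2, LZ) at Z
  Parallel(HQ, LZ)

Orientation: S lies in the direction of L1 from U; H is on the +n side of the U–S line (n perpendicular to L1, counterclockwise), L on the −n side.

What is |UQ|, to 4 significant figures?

59.88

The slot axis is L1's direction at -75.3°, so u = (cos -75.3°, sin -75.3°) = (0.2538, -0.9673) and n = (−sin -75.3°, cos -75.3°) = (0.9673, 0.2538). U is at the origin and S lies 58.1 along u from U, so S = 58.1·u = (14.74, -56.20). Tangency of A1 to both parallel lines with radius 14.5 puts H and L at U ± 14.5·n: H = (14.03, 3.679), L = (-14.03, -3.679). Equal radii place Q and Z the same way about S: Q = S + 14.5·n = (28.77, -52.52), Z = S − 14.5·n = (0.7180, -59.88). Then |UQ| = |Q − U| = 59.88.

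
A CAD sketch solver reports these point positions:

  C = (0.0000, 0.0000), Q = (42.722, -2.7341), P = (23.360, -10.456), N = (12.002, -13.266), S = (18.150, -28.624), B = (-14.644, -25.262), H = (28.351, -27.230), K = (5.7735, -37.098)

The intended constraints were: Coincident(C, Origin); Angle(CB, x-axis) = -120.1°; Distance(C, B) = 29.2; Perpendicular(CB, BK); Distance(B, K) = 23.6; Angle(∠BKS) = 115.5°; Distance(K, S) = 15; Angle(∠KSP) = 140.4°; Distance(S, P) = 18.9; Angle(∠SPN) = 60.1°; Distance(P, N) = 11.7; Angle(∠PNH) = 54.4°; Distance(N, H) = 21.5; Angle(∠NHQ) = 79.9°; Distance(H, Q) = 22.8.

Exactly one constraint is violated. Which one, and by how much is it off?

Distance(H, Q) = 22.8 — off by 5.60.

C = (0.00, 0.00) ✓; CB at -120.1° ✓; |CB| = 29.20 ✓; ∠(CB, BK) = 90.00° ✓; |BK| = 23.60 ✓; ∠BKS = 115.5° ✓; |KS| = 15.00 ✓; ∠KSP = 140.4° ✓; |SP| = 18.90 ✓; ∠SPN = 60.10° ✓; |PN| = 11.70 ✓; ∠PNH = 54.40° ✓; |NH| = 21.50 ✓; ∠NHQ = 79.90° ✓; |HQ| = 28.40 ✗.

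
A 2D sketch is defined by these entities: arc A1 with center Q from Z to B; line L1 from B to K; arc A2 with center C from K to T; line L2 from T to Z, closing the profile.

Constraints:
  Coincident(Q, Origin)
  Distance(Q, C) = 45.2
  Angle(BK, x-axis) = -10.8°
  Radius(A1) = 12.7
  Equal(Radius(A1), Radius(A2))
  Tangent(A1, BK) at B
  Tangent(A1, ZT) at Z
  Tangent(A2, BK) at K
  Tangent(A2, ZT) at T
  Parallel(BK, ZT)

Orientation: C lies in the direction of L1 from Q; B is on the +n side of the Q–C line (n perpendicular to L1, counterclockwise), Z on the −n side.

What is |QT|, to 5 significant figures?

46.950

The slot axis is L1's direction at -10.8°, so u = (cos -10.8°, sin -10.8°) = (0.98229, -0.18738) and n = (−sin -10.8°, cos -10.8°) = (0.18738, 0.98229). Q is at the origin and C lies 45.2 along u from Q, so C = 45.2·u = (44.399, -8.4696). Tangency of A1 to both parallel lines with radius 12.7 puts B and Z at Q ± 12.7·n: B = (2.3797, 12.475), Z = (-2.3797, -12.475). Equal radii place K and T the same way about C: K = C + 12.7·n = (46.779, 4.0054), T = C − 12.7·n = (42.020, -20.945). Then |QT| = |T − Q| = 46.950.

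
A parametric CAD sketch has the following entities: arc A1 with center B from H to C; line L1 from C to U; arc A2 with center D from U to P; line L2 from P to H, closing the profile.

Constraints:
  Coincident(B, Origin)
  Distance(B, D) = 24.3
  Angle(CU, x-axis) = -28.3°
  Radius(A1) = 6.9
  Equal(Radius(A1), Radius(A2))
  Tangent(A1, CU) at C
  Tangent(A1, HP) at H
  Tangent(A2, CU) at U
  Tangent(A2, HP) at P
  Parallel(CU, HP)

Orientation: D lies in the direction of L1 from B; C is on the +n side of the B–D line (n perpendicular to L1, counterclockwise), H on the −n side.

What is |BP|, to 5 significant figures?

25.261

The slot axis is L1's direction at -28.3°, so u = (cos -28.3°, sin -28.3°) = (0.88048, -0.47409) and n = (−sin -28.3°, cos -28.3°) = (0.47409, 0.88048). B is at the origin and D lies 24.3 along u from B, so D = 24.3·u = (21.396, -11.520). Tangency of A1 to both parallel lines with radius 6.9 puts C and H at B ± 6.9·n: C = (3.2712, 6.0753), H = (-3.2712, -6.0753). Equal radii place U and P the same way about D: U = D + 6.9·n = (24.667, -5.4450), P = D − 6.9·n = (18.124, -17.596). Then |BP| = |P − B| = 25.261.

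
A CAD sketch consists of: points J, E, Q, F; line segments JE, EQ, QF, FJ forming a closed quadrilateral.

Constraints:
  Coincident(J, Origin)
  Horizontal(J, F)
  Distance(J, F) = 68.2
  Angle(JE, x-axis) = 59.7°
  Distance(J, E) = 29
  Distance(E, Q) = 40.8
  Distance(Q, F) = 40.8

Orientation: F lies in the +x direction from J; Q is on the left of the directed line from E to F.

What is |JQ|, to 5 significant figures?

65.470

J is at the origin; J and F share the same y with |JF| = 68.2 and F in +x, so F = (68.2, 0). JE runs at 59.7° with |JE| = 29.0, so E = (14.631, 25.038). Q is determined by |EQ| = 40.8 and |QF| = 40.8 together: it lies at the intersection of circle(E, 40.8) and circle(F, 40.8). With |EF| = 59.131, the foot of the radical line on EF is 29.566 from E and the perpendicular offset is √(40.8² − 29.566²) = 28.116. Taking the left-of-EF solution: Q = (53.321, 37.990).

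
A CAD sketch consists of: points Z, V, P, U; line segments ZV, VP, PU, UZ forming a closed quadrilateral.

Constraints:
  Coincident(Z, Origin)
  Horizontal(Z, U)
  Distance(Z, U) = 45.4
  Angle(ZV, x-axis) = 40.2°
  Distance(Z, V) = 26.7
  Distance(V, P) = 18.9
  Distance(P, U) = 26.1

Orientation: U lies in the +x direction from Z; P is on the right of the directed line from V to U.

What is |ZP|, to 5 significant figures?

19.421

Checks: |VP| = 18.90 ✓; |PU| = 26.10 ✓.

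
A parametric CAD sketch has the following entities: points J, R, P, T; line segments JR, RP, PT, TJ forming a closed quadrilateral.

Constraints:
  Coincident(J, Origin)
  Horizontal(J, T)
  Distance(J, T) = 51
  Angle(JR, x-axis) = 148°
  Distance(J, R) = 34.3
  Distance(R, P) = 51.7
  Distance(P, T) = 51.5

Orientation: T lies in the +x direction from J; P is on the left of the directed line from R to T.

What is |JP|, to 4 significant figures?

43.44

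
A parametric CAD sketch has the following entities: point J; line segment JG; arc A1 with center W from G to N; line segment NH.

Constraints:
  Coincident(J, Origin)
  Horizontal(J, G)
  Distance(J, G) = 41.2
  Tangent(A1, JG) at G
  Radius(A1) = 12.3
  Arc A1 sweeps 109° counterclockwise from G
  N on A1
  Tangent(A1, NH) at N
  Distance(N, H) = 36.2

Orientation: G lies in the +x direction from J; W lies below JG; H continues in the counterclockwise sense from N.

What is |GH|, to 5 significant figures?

50.533

J is at the origin; J and G share the same y with |JG| = 41.2 and G on the +x side, so G = (41.200, 0.0000). Tangency of A1 to JG means the radius WG is perpendicular to JG, so W = G + (0, -12.3) = (41.200, -12.300). On A1, G sits at bearing 90° from W; a 109° counterclockwise sweep puts N at bearing 199°, so N = W + 12.3·(cos 199°, sin 199°) = (29.570, -16.304). The tangent condition forces WN to be normal to NH, so NH runs along (−sin 199°, cos 199°); with |NH| = 36.2, H = (41.356, -50.532). Then |GH| = |H − G| = 50.533.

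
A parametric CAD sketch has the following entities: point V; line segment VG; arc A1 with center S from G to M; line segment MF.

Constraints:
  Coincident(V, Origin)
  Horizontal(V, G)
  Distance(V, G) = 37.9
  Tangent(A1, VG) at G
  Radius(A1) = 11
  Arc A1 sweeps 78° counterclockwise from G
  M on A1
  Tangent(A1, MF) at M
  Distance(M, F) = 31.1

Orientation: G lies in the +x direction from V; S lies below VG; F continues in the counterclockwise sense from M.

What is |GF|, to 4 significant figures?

42.76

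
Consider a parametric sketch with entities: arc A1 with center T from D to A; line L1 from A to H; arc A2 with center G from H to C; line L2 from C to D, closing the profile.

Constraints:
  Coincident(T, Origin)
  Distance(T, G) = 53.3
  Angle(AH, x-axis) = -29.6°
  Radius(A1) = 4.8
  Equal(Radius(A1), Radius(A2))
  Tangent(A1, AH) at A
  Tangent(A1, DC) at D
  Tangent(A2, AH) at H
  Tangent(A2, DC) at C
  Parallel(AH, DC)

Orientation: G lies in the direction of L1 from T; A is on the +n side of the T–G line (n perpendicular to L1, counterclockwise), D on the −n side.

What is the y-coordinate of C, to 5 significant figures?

-30.501

The slot axis is L1's direction at -29.6°, so u = (cos -29.6°, sin -29.6°) = (0.86949, -0.49394) and n = (−sin -29.6°, cos -29.6°) = (0.49394, 0.86949). T is at the origin and G lies 53.3 along u from T, so G = 53.3·u = (46.344, -26.327). Tangency of A1 to both parallel lines with radius 4.8 puts A and D at T ± 4.8·n: A = (2.3709, 4.1736), D = (-2.3709, -4.1736). Equal radii place H and C the same way about G: H = G + 4.8·n = (48.715, -22.154), C = G − 4.8·n = (43.973, -30.501). So C.y = -30.501.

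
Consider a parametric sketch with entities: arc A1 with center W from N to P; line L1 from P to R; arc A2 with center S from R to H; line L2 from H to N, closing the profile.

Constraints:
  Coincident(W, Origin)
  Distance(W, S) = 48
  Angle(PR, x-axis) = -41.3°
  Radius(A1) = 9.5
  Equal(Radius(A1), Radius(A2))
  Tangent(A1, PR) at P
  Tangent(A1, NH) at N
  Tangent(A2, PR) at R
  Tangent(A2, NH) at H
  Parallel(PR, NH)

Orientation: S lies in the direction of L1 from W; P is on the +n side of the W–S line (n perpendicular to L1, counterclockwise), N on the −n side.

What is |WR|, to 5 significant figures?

48.931

Tangency of A1 to both parallel lines with radius 9.5 puts P and N at W ± 9.5·n: P = (6.2700, 7.1370), N = (-6.2700, -7.1370). Equal radii place R and H the same way about S: R = S + 9.5·n = (42.331, -24.543), H = S − 9.5·n = (29.791, -38.817). Then |WR| = |R − W| = 48.931.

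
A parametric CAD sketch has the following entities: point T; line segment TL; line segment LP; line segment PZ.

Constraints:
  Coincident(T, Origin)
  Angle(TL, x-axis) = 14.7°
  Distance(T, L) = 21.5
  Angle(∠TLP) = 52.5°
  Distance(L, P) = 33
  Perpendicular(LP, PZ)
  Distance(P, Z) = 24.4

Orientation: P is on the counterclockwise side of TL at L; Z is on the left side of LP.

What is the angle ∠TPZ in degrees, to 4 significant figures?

49.42°

T is at the origin; TL runs at 14.7° with length 21.5, so L = 21.5·(cos 14.7°, sin 14.7°) = (20.80, 5.456). ∠TLP = 52.5°, so LP runs at 14.7° + (180° − 52.5°) = 142.2° from the x-axis; with |LP| = 33.0, P = L + 33.0·(cos 142.2°, sin 142.2°) = (-5.279, 25.68). LP ⟂ PZ; with |PZ| = 24.4 on the left of LP, Z = P + 24.4·(-0.6129, -0.7902) = (-20.23, 6.402). Then cos ∠TPZ = PT·PZ / (|PT||PZ|), giving 49.42°.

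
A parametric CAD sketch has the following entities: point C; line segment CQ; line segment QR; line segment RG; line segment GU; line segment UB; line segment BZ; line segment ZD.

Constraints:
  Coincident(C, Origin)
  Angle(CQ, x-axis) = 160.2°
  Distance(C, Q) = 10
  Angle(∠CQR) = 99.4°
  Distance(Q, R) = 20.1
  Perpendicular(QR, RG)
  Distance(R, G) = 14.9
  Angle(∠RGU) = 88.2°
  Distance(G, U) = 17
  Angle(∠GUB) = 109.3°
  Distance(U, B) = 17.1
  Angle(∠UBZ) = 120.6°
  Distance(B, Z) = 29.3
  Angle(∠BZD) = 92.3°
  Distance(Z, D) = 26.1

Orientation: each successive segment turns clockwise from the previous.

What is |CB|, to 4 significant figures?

11.82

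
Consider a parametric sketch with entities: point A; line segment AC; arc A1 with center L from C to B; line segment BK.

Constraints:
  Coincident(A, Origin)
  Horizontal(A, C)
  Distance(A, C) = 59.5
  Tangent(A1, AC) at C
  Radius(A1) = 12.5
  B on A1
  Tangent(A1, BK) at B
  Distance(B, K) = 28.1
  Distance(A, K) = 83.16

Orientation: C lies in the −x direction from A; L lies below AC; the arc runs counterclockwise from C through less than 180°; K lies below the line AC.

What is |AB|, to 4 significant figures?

73.01

Checks: |LB| = 12.50 ✓; ∠(LB, BK) = 90.00° ✓; |BK| = 28.10 ✓; |AK| = 83.16 ✓.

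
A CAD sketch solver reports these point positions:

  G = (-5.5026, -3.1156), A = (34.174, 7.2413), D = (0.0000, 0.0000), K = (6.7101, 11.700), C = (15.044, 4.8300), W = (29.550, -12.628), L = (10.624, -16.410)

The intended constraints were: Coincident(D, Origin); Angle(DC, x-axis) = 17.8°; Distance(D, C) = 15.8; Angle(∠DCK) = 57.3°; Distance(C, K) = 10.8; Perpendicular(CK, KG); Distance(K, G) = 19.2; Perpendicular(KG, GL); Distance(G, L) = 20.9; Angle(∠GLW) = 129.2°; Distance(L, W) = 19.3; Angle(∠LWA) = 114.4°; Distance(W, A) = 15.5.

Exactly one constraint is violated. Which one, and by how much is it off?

Distance(W, A) = 15.5 — off by 4.90.

D = (0.00, 0.00) ✓; DC at 17.80° ✓; |DC| = 15.80 ✓; ∠DCK = 57.30° ✓; |CK| = 10.80 ✓; ∠(CK, KG) = 90.00° ✓; |KG| = 19.20 ✓; ∠(KG, GL) = 90.00° ✓; |GL| = 20.90 ✓; ∠GLW = 129.2° ✓; |LW| = 19.30 ✓; ∠LWA = 114.4° ✓; |WA| = 20.40 ✗.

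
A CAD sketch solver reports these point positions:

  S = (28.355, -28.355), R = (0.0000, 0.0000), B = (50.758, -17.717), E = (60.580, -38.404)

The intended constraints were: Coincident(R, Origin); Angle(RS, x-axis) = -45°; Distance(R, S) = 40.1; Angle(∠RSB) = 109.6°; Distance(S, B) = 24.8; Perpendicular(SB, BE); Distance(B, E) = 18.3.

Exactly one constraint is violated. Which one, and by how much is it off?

Distance(B, E) = 18.3 — off by 4.60.

R = (0.00, 0.00) ✓; RS at -45.00° ✓; |RS| = 40.10 ✓; ∠RSB = 109.6° ✓; |SB| = 24.80 ✓; ∠(SB, BE) = 90.00° ✓; |BE| = 22.90 ✗.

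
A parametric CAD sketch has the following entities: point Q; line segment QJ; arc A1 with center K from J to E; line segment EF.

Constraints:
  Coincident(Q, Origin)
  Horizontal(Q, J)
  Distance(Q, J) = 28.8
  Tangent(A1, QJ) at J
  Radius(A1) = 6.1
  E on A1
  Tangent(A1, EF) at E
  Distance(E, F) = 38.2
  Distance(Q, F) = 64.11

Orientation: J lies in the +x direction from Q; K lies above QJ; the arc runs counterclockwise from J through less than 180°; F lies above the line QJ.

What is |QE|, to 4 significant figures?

34.28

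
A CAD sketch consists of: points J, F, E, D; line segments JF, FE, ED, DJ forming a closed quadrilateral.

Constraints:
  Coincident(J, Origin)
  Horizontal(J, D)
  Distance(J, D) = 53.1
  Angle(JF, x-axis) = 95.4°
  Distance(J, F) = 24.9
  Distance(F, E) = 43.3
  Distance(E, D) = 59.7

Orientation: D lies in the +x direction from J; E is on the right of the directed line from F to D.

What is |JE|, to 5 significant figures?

18.850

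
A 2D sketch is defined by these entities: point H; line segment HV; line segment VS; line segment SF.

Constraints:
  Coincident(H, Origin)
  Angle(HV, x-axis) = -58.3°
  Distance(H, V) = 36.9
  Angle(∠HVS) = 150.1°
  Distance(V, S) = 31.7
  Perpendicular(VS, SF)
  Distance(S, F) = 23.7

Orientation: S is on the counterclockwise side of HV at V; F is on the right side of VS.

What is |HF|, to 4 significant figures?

76.34

∠HVS = 150.1°, so VS runs at -58.3° + (180° − 150.1°) = -28.40° from the x-axis; with |VS| = 31.7, S = V + 31.7·(cos -28.40°, sin -28.40°) = (47.27, -46.47). VS is perpendicular to SF; with |SF| = 23.7 on the right of VS, F = S + 23.7·(-0.4756, -0.8796) = (36.00, -67.32). Then |HF| = |F − H| = 76.34.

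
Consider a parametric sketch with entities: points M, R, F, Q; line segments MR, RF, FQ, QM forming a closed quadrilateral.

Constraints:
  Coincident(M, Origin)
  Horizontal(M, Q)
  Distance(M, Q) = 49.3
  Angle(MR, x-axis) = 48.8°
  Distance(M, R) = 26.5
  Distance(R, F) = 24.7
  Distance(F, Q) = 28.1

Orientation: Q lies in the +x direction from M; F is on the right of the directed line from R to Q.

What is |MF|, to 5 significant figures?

21.998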